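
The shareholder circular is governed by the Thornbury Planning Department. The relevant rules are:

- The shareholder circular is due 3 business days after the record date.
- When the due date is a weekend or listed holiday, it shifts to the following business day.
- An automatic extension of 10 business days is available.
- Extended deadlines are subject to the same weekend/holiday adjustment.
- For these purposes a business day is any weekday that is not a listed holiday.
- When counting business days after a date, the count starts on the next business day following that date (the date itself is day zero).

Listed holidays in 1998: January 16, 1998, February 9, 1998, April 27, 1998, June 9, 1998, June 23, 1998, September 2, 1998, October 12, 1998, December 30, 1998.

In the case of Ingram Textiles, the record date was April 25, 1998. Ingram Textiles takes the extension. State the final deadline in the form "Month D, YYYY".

3 business days after April 25, 1998, excluding weekends and holidays, is April 30, 1998.
April 30, 1998 falls on a Thursday, which is a business day, so no adjustment is needed.
The 10-business-day extension runs from April 30, 1998 to May 14, 1998.
May 14, 1998 (Thursday) is already a business day.
So the filing is due May 14, 1998.

May 14, 1998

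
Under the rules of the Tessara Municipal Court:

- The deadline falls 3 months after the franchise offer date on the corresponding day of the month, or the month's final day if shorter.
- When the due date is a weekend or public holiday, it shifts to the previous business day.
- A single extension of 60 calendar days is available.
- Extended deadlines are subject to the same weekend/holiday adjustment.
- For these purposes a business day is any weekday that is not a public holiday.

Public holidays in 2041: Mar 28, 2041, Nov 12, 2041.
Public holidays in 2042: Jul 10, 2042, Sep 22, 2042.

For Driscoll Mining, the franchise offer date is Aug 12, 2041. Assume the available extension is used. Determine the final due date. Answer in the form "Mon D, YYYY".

3 months after Aug 12, 2041, on the same day of the month, is Nov 12, 2041.
Nov 12, 2041 is a listed holiday, so it moves to the preceding business day, Nov 11, 2041 (Monday).
Add the 60 calendar-day extension to Nov 11, 2041: Jan 10, 2042.
Jan 10, 2042 falls on a Friday, which is a business day, so no adjustment is needed.
Final deadline: Jan 10, 2042.

Jan 10, 2042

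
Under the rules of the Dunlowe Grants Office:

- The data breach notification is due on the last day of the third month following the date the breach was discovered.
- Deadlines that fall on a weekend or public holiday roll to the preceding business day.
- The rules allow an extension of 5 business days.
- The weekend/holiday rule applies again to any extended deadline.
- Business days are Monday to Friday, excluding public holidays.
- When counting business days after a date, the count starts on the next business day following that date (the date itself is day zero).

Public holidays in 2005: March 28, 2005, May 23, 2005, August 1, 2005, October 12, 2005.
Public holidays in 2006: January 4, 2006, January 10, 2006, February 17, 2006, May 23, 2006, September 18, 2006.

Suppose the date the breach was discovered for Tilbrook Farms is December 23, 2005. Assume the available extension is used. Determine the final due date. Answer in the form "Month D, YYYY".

April 7, 2006

3 months after December 23, 2005 falls in March 2006; the last day of that month is March 31, 2006.
March 31, 2006 falls on a Friday, which is a business day, so no adjustment is needed.
The 5-business-day extension runs from March 31, 2006 to April 7, 2006.
April 7, 2006 (Friday) is already a business day.
Final deadline: April 7, 2006.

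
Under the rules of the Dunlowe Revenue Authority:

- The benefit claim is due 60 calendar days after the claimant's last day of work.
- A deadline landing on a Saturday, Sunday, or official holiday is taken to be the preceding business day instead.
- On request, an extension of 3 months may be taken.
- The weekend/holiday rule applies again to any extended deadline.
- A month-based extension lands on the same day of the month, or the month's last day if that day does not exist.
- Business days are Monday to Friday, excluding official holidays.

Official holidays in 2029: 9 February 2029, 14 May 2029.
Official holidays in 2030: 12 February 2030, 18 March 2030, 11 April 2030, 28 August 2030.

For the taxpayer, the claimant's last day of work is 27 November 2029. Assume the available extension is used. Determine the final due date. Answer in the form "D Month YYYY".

Trigger date 27 November 2029 + 60 calendar days = 26 January 2030.
26 January 2030 falls on a Saturday. Rolling to the preceding business day gives 25 January 2030, a Friday.
Applying the 3 months extension: 3 months after 25 January 2030 is 25 April 2030.
25 April 2030 (Thursday) is already a business day.
Final deadline: 25 April 2030.

25 April 2030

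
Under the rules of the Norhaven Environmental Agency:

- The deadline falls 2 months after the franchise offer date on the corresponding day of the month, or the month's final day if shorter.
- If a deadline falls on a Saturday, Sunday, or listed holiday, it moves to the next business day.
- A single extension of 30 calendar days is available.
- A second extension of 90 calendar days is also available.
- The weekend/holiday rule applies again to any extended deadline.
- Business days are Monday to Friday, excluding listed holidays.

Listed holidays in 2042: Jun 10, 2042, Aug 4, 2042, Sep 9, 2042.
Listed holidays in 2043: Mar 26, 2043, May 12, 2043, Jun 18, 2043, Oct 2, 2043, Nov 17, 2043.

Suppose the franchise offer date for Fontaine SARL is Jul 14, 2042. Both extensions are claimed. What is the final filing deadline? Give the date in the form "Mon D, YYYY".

Jan 13, 2043

Moving 2 months forward from Jul 14, 2042 on the corresponding day gives Sep 14, 2042.
Sep 14, 2042 is a Sunday, so it moves to the next business day, Sep 15, 2042 (Monday).
Applying the 30-calendar-day extension: Sep 15, 2042 + 30 days = Oct 15, 2042.
Oct 15, 2042 is a Wednesday and not a listed holiday, so it stands.
Add the 90 calendar-day extension to Oct 15, 2042: Jan 13, 2043.
Jan 13, 2043 falls on a Tuesday, which is a business day, so no adjustment is needed.
Final deadline: Jan 13, 2043.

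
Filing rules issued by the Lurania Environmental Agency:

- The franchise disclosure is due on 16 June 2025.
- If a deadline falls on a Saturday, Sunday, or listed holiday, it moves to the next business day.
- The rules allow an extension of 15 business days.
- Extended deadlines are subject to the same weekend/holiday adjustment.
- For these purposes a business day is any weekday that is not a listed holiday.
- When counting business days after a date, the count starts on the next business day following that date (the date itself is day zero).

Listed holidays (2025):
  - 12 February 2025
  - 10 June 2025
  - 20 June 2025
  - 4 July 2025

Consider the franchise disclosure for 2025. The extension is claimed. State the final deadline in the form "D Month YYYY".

The stated deadline is 16 June 2025.
16 June 2025 falls on a Monday, which is a business day, so no adjustment is needed.
Counting 15 further business days from 16 June 2025 reaches 9 July 2025.
9 July 2025 is a Wednesday and not a listed holiday, so it stands.
So the filing is due 9 July 2025.

9 July 2025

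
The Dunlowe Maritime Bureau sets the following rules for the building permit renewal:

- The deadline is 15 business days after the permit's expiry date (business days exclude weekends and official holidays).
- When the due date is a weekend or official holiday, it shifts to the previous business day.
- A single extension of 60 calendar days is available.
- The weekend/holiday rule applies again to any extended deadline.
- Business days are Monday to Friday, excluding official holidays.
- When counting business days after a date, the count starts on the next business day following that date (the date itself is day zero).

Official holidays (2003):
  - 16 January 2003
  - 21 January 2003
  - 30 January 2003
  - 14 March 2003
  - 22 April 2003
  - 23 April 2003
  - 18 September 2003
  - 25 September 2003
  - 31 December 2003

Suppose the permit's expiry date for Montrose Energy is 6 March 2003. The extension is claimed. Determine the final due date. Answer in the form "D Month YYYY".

Starting the day after 6 March 2003 and counting 15 business days lands on 28 March 2003.
28 March 2003 falls on a Friday, which is a business day, so no adjustment is needed.
The 60-calendar-day extension moves the deadline from 28 March 2003 to 27 May 2003.
Since 27 May 2003 is a Tuesday and not a holiday, the date is unchanged.
So the filing is due 27 May 2003.

27 May 2003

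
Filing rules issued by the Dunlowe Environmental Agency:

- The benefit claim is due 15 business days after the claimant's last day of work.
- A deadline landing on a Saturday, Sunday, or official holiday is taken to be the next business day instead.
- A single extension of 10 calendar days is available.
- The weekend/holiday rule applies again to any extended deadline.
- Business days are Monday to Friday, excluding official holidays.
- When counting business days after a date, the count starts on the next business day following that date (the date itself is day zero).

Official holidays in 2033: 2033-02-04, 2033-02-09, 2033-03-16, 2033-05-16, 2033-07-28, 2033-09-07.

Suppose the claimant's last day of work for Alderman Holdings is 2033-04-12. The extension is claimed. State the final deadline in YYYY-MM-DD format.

Counting 15 business days after 2033-04-12 (skipping weekends and listed holidays) reaches 2033-05-03.
Since 2033-05-03 is a Tuesday and not a holiday, the date is unchanged.
With the 10-day extension, 2033-05-03 becomes 2033-05-13.
2033-05-13 (Friday) is already a business day.
So the filing is due 2033-05-13.

2033-05-13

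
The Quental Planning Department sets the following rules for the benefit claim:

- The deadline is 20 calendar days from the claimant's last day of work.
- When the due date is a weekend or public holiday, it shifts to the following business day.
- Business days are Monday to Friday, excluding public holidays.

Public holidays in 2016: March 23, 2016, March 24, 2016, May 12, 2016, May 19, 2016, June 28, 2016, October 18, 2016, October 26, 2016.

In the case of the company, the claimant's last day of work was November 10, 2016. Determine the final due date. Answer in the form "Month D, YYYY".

November 30, 2016

Adding 20 calendar days to November 10, 2016 gives November 30, 2016.
Since November 30, 2016 is a Wednesday and not a holiday, the date is unchanged.
Deadline: November 30, 2016.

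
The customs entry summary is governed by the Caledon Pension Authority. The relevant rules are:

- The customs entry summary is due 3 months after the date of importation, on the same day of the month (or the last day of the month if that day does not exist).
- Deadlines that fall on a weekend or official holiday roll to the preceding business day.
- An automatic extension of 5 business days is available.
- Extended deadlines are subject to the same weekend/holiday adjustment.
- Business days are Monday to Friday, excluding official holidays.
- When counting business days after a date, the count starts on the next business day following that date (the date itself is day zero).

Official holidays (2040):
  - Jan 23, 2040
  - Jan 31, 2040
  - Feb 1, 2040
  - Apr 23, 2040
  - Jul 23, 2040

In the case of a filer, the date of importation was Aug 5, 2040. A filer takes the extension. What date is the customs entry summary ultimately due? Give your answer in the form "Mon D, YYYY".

Nov 12, 2040

3 months from Aug 5, 2040 is Nov 5, 2040.
Since Nov 5, 2040 is a Monday and not a holiday, the date is unchanged.
The 5-business-day extension runs from Nov 5, 2040 to Nov 12, 2040.
Nov 12, 2040 (Monday) is already a business day.
So the filing is due Nov 12, 2040.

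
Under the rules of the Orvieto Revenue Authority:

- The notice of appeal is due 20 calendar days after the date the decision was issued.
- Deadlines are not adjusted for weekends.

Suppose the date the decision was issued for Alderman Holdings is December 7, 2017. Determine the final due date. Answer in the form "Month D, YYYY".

Adding 20 calendar days to December 7, 2017 gives December 27, 2017.
No adjustment is made for weekends or holidays, so December 27, 2017 stands.
So the filing is due December 27, 2017.

December 27, 2017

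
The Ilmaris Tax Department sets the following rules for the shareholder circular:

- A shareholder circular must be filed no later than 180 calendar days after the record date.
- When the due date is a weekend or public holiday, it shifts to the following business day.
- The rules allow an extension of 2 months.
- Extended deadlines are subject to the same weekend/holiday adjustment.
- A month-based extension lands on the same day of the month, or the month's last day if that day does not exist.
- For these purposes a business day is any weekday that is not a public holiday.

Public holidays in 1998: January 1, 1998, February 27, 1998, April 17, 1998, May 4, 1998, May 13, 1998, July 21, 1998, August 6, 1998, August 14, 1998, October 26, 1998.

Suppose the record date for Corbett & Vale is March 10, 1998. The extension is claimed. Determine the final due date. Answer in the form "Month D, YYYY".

November 9, 1998

Trigger date March 10, 1998 + 180 calendar days = September 6, 1998.
September 6, 1998 falls on a Sunday. Rolling to the next business day gives September 7, 1998, a Monday.
The 2 months extension carries September 7, 1998 to November 7, 1998.
November 7, 1998 is a Saturday; the next business day is November 9, 1998 (Monday).
Final deadline: November 9, 1998.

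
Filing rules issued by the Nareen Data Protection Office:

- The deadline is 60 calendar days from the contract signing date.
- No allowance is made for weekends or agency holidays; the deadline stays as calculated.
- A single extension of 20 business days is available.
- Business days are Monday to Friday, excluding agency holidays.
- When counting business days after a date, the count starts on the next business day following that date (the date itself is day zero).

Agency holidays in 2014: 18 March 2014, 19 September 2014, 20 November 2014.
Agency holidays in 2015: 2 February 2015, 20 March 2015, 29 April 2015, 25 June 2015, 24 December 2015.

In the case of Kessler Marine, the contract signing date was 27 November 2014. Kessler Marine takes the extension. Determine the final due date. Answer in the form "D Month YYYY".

From 27 November 2014, 60 calendar days later is 26 January 2015.
No adjustment is made for weekends or holidays, so 26 January 2015 stands.
The 20-business-day extension runs from 26 January 2015 to 24 February 2015.
No adjustment is made for weekends or holidays, so 24 February 2015 stands.
So the filing is due 24 February 2015.

24 February 2015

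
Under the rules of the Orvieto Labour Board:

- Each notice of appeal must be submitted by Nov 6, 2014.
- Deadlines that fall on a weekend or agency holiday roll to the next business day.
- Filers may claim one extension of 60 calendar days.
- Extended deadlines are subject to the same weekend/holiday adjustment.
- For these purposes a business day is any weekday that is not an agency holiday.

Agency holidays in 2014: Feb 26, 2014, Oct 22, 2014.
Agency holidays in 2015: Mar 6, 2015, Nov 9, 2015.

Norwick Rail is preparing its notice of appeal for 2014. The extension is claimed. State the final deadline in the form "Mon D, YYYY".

Jan 5, 2015

The stated deadline is Nov 6, 2014.
Nov 6, 2014 is a Thursday and not a listed holiday, so it stands.
Applying the 60-calendar-day extension: Nov 6, 2014 + 60 days = Jan 5, 2015.
Jan 5, 2015 (Monday) is already a business day.
Deadline: Jan 5, 2015.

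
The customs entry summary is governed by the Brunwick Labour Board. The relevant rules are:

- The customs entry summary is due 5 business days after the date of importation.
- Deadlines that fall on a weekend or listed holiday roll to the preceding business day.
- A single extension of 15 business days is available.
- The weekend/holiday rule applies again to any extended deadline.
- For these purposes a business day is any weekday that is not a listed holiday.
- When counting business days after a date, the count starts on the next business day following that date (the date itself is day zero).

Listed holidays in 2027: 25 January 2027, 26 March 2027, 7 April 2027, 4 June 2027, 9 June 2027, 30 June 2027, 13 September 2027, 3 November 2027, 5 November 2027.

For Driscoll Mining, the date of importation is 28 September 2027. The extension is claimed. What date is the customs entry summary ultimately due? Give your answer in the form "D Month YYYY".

Counting 5 business days after 28 September 2027 (skipping weekends and listed holidays) reaches 5 October 2027.
5 October 2027 (Tuesday) is already a business day.
Counting 15 further business days from 5 October 2027 reaches 26 October 2027.
26 October 2027 falls on a Tuesday, which is a business day, so no adjustment is needed.
The final due date is 26 October 2027.

26 October 2027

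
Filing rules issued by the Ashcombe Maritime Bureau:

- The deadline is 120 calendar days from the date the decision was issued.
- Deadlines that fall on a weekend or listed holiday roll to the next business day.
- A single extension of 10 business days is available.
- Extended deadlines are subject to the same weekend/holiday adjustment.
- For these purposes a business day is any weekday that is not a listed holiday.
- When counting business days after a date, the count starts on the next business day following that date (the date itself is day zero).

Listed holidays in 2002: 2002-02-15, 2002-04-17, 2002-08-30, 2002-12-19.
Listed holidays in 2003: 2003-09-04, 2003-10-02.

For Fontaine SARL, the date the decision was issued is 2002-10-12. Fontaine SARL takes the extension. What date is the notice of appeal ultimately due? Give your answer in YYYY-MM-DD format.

From 2002-10-12, 120 calendar days later is 2003-02-09.
Because 2003-02-09 is a Sunday, the deadline becomes 2003-02-10 (Monday).
Applying the 10-business-day extension: 10 business days after 2003-02-10 is 2003-02-24.
2003-02-24 falls on a Monday, which is a business day, so no adjustment is needed.
The final due date is 2003-02-24.

2003-02-24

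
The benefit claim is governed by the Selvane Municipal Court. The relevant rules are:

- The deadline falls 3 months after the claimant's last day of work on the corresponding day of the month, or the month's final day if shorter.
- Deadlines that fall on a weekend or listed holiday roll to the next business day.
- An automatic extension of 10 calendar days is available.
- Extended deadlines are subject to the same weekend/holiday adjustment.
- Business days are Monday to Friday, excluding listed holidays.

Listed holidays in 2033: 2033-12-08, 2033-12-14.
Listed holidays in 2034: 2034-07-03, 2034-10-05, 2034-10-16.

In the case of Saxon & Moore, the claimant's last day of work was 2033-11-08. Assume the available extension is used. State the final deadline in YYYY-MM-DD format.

3 months after 2033-11-08, on the same day of the month, is 2034-02-08.
Since 2034-02-08 is a Wednesday and not a holiday, the date is unchanged.
Add the 10 calendar-day extension to 2034-02-08: 2034-02-18.
2034-02-18 falls on a Saturday. Rolling to the next business day gives 2034-02-20, a Monday.
Final deadline: 2034-02-20.

2034-02-20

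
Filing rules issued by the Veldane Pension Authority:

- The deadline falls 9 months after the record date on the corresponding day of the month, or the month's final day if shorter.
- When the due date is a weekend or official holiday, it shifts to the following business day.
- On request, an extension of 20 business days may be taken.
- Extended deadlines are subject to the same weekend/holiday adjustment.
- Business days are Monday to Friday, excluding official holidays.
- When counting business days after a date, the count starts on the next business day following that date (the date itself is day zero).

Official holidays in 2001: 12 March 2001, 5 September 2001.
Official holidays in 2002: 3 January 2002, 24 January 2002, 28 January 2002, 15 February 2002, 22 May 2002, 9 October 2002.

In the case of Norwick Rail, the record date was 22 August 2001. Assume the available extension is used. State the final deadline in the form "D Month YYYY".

9 months from 22 August 2001 is 22 May 2002.
22 May 2002 is a listed holiday; the next business day is 23 May 2002 (Thursday).
The 20-business-day extension runs from 23 May 2002 to 20 June 2002.
20 June 2002 is a Thursday and not a listed holiday, so it stands.
Final deadline: 20 June 2002.

20 June 2002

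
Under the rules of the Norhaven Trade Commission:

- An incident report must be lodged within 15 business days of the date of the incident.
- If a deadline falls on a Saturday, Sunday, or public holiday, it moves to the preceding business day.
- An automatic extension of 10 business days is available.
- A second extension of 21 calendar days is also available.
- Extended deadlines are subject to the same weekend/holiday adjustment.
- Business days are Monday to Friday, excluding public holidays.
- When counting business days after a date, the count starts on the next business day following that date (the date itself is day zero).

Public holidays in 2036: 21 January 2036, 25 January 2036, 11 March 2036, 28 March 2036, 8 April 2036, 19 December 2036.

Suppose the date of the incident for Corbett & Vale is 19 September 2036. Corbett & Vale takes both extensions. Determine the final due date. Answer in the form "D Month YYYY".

15 business days after 19 September 2036, excluding weekends and holidays, is 10 October 2036.
10 October 2036 is a Friday and not a listed holiday, so it stands.
Applying the 10-business-day extension: 10 business days after 10 October 2036 is 24 October 2036.
24 October 2036 is a Friday and not a listed holiday, so it stands.
With the 21-day extension, 24 October 2036 becomes 14 November 2036.
Since 14 November 2036 is a Friday and not a holiday, the date is unchanged.
Deadline: 14 November 2036.

14 November 2036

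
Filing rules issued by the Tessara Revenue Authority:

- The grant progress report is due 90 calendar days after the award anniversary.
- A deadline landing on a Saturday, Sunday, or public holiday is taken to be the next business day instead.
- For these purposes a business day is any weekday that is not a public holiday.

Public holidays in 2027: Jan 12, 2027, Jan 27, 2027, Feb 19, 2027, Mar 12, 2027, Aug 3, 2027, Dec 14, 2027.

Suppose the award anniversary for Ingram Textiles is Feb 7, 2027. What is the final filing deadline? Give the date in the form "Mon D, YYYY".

Trigger date Feb 7, 2027 + 90 calendar days = May 8, 2027.
Because May 8, 2027 is a Saturday, the deadline becomes May 10, 2027 (Monday).
Deadline: May 10, 2027.

May 10, 2027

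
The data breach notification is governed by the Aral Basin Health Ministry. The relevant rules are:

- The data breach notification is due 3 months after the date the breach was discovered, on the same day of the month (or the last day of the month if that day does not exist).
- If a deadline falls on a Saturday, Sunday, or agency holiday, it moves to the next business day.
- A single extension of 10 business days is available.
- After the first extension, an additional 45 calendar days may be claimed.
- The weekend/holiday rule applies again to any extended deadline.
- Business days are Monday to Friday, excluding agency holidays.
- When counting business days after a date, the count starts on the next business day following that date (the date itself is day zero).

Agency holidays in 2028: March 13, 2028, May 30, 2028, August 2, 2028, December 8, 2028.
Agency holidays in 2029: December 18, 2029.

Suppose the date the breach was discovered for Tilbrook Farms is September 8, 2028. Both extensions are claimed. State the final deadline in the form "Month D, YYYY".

Moving 3 months forward from September 8, 2028 on the corresponding day gives December 8, 2028.
December 8, 2028 is a listed holiday; the next business day is December 11, 2028 (Monday).
Applying the 10-business-day extension: 10 business days after December 11, 2028 is December 25, 2028.
December 25, 2028 (Monday) is already a business day.
The 45-calendar-day extension moves the deadline from December 25, 2028 to February 8, 2029.
February 8, 2029 falls on a Thursday, which is a business day, so no adjustment is needed.
The final due date is February 8, 2029.

February 8, 2029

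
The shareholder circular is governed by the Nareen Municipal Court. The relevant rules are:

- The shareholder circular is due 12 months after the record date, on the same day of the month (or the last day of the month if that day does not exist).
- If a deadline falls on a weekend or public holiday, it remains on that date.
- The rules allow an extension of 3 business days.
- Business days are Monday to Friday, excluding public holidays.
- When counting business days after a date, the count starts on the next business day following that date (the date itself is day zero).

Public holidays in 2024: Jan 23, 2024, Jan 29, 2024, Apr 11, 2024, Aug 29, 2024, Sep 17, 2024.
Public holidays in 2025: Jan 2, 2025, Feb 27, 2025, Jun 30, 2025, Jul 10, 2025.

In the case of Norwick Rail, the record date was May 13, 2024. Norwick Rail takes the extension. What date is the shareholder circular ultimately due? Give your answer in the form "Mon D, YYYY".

May 16, 2025

12 months after May 13, 2024, on the same day of the month, is May 13, 2025.
May 13, 2025 is a Tuesday; no weekend or holiday adjustment applies.
Counting 3 further business days from May 13, 2025 reaches May 16, 2025.
No adjustment is made for weekends or holidays, so May 16, 2025 stands.
Final deadline: May 16, 2025.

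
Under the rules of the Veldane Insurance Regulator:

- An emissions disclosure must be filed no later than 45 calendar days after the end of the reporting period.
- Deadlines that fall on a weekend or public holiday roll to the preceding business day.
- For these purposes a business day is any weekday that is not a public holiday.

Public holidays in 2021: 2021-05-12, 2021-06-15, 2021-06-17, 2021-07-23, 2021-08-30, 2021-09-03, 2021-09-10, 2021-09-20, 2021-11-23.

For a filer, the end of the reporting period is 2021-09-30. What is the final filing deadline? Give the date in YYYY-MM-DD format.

2021-11-12

Trigger date 2021-09-30 + 45 calendar days = 2021-11-14.
Because 2021-11-14 is a Sunday, the deadline becomes 2021-11-12 (Friday).
Final deadline: 2021-11-12.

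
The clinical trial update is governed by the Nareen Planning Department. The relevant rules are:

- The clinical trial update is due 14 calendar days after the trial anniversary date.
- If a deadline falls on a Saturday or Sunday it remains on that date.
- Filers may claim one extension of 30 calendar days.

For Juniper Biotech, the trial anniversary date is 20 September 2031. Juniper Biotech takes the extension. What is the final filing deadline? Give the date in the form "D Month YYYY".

14 calendar days after 20 September 2031 is 4 October 2031.
No adjustment is made for weekends or holidays, so 4 October 2031 stands.
Add the 30 calendar-day extension to 4 October 2031: 3 November 2031.
3 November 2031 is a Monday; no weekend or holiday adjustment applies.
Final deadline: 3 November 2031.

3 November 2031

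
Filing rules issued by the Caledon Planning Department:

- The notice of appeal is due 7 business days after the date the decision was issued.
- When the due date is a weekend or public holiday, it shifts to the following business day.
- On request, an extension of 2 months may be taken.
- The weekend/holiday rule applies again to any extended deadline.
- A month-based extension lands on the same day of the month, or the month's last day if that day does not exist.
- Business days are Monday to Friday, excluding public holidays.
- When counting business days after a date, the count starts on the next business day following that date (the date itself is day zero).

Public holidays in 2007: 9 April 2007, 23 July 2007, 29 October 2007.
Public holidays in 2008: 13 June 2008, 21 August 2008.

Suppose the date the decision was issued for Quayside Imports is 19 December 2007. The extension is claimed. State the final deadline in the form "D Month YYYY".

28 February 2008

Starting the day after 19 December 2007 and counting 7 business days lands on 28 December 2007.
Since 28 December 2007 is a Friday and not a holiday, the date is unchanged.
Add 2 months to 28 December 2007: 28 February 2008.
28 February 2008 (Thursday) is already a business day.
The final due date is 28 February 2008.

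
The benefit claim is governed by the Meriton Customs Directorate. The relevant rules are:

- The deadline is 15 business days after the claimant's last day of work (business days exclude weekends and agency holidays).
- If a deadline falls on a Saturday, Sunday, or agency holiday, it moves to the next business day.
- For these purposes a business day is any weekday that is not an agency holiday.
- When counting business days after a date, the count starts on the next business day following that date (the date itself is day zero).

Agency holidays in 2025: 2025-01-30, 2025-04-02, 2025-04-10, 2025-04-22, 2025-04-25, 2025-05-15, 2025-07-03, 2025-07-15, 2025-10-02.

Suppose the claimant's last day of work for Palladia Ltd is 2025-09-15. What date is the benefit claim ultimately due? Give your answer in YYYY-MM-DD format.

Starting the day after 2025-09-15 and counting 15 business days lands on 2025-10-07.
2025-10-07 falls on a Tuesday, which is a business day, so no adjustment is needed.
Deadline: 2025-10-07.

2025-10-07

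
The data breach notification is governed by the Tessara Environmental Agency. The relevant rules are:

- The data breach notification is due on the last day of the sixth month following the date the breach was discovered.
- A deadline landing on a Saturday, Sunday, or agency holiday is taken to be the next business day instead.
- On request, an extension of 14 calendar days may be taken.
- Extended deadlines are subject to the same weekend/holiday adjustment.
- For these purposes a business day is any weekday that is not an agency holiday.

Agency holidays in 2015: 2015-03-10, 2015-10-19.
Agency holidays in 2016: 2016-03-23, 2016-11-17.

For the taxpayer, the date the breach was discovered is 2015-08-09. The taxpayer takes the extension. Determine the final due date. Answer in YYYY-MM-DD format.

2016-03-14

The sixth month after 2015-08-09 is February 2016, whose last day is 2016-02-29.
2016-02-29 is a Monday and not a listed holiday, so it stands.
Add the 14 calendar-day extension to 2016-02-29: 2016-03-14.
2016-03-14 falls on a Monday, which is a business day, so no adjustment is needed.
Deadline: 2016-03-14.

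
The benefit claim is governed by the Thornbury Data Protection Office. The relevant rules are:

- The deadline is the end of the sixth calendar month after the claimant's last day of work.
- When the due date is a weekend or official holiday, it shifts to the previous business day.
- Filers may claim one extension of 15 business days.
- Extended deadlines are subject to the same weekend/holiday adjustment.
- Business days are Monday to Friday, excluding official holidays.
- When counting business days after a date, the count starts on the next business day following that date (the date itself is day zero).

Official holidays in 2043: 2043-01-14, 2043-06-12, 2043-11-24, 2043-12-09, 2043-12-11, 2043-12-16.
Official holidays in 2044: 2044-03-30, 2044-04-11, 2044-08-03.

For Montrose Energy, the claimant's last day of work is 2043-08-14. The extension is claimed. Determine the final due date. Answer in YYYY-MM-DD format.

2044-03-21

6 months after 2043-08-14 is February 2044; that month ends on 2044-02-29.
2044-02-29 (Monday) is already a business day.
Applying the 15-business-day extension: 15 business days after 2044-02-29 is 2044-03-21.
2044-03-21 falls on a Monday, which is a business day, so no adjustment is needed.
The final due date is 2044-03-21.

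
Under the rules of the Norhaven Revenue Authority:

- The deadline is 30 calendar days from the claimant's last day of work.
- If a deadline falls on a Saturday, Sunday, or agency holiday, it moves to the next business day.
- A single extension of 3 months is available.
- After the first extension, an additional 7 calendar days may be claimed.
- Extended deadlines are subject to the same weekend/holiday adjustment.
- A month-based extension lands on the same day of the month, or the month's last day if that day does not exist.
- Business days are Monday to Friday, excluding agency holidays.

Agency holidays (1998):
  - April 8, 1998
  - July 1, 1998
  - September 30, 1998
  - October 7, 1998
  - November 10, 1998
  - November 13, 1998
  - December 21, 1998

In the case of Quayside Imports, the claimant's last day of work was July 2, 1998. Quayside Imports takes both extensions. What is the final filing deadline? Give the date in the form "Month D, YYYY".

November 11, 1998

From July 2, 1998, 30 calendar days later is August 1, 1998.
August 1, 1998 is a Saturday, so it moves to the next business day, August 3, 1998 (Monday).
Add 3 months to August 3, 1998: November 3, 1998.
November 3, 1998 falls on a Tuesday, which is a business day, so no adjustment is needed.
The 7-calendar-day extension moves the deadline from November 3, 1998 to November 10, 1998.
November 10, 1998 is a listed holiday; the next business day is November 11, 1998 (Wednesday).
So the filing is due November 11, 1998.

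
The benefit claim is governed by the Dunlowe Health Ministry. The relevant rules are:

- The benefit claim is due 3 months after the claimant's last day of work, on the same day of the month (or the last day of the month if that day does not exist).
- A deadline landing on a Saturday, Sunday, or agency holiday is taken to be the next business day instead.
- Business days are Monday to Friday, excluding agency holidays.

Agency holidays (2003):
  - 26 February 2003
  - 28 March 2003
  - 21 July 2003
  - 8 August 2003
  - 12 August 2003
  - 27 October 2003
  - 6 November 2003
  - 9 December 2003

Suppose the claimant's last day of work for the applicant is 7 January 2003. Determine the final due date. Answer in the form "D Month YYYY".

7 April 2003

Moving 3 months forward from 7 January 2003 on the corresponding day gives 7 April 2003.
Since 7 April 2003 is a Monday and not a holiday, the date is unchanged.
The final due date is 7 April 2003.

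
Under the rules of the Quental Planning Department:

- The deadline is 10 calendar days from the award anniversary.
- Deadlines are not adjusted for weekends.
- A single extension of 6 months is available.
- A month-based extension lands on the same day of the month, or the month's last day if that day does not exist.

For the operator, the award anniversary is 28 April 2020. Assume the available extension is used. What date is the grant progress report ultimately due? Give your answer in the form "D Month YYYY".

10 calendar days after 28 April 2020 is 8 May 2020.
8 May 2020 is a Friday; no weekend or holiday adjustment applies.
Applying the 6 months extension: 6 months after 8 May 2020 is 8 November 2020.
8 November 2020 is a Sunday; no weekend or holiday adjustment applies.
Deadline: 8 November 2020.

8 November 2020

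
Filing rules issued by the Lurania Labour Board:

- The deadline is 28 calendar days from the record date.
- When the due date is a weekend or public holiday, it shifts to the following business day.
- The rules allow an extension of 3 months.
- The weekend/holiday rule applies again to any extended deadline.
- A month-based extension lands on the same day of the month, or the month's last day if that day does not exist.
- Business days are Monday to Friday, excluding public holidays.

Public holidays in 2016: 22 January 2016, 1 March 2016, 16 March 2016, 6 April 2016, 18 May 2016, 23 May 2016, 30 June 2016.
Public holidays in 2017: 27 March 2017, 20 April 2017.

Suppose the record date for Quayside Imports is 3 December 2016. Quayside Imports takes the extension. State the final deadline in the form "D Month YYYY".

Trigger date 3 December 2016 + 28 calendar days = 31 December 2016.
31 December 2016 falls on a Saturday. Rolling to the next business day gives 2 January 2017, a Monday.
Add 3 months to 2 January 2017: 2 April 2017.
2 April 2017 is a Sunday; the next business day is 3 April 2017 (Monday).
The final due date is 3 April 2017.

3 April 2017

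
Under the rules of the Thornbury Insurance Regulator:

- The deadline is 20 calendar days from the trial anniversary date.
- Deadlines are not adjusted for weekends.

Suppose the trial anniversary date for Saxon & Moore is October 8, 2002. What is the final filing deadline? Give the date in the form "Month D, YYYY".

October 28, 2002

Adding 20 calendar days to October 8, 2002 gives October 28, 2002.
No adjustment is made for weekends or holidays, so October 28, 2002 stands.
Deadline: October 28, 2002.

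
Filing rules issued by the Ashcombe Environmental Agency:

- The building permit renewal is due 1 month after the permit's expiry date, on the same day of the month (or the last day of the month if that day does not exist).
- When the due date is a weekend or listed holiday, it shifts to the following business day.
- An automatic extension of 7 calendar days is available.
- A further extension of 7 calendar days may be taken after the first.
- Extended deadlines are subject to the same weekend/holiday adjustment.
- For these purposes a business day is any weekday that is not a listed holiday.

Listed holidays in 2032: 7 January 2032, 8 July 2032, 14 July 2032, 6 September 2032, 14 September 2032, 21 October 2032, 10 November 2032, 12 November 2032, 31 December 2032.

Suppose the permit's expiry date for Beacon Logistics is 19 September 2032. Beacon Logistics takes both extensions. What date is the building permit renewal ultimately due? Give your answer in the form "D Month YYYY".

2 November 2032

1 month from 19 September 2032 is 19 October 2032.
19 October 2032 (Tuesday) is already a business day.
With the 7-day extension, 19 October 2032 becomes 26 October 2032.
Since 26 October 2032 is a Tuesday and not a holiday, the date is unchanged.
With the 7-day extension, 26 October 2032 becomes 2 November 2032.
2 November 2032 falls on a Tuesday, which is a business day, so no adjustment is needed.
Deadline: 2 November 2032.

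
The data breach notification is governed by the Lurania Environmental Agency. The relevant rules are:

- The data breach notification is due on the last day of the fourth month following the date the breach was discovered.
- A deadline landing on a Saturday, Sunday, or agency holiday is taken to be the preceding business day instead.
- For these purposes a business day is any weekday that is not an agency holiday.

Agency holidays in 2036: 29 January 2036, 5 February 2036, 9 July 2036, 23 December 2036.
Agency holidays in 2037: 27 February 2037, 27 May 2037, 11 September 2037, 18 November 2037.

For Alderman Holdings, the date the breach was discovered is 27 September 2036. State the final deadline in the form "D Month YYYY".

30 January 2037

4 months after 27 September 2036 is January 2037; that month ends on 31 January 2037.
31 January 2037 falls on a Saturday. Rolling to the preceding business day gives 30 January 2037, a Friday.
Final deadline: 30 January 2037.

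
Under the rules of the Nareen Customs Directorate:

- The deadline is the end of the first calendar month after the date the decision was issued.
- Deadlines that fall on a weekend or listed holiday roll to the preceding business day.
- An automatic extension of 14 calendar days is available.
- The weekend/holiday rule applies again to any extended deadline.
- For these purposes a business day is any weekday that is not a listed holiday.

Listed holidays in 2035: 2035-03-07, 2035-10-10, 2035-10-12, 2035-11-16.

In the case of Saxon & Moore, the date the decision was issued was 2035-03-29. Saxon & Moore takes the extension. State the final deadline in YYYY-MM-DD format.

1 month after 2035-03-29 is April 2035; that month ends on 2035-04-30.
2035-04-30 is a Monday and not a listed holiday, so it stands.
Add the 14 calendar-day extension to 2035-04-30: 2035-05-14.
Since 2035-05-14 is a Monday and not a holiday, the date is unchanged.
The final due date is 2035-05-14.

2035-05-14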